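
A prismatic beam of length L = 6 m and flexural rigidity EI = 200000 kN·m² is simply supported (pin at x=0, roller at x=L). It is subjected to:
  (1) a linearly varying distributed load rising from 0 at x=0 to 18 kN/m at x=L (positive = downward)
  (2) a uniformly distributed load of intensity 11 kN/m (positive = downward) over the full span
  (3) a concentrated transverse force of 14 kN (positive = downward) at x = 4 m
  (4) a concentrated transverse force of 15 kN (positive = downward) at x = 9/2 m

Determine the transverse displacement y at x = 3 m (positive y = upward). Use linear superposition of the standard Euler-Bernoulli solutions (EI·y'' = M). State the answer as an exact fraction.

Load 1 — triangular load w₀=18 kN/m (0→w₀ over full span):
  y_1 = -w₀x(7L⁴-10L²x²+3x⁴)/(360LEI) = -18·3·(7·6⁴-10·6²·3²+3·3⁴)/(360·6·200000) = -243/320000 m
Load 2 — uniform load w=11 kN/m over full span:
  y_2 = -wx(L³-2Lx²+x³)/(24EI) = -11·3·(6³-2·6·3²+3³)/(24·200000) = -297/320000 m
Load 3 — point force P=14 kN at a=4 m (b=L-a=2):
  y_3 = -Pbx(L²-b²-x²)/(6LEI)  [x≤a] = -14·2·3·(6²-2²-3²)/(6·6·200000) = -161/600000 m
Load 4 — point force P=15 kN at a=9/2 m (b=L-a=3/2):
  y_4 = -Pbx(L²-b²-x²)/(6LEI)  [x≤a] = -15·(3/2)·3·(6²-(3/2)²-3²)/(6·6·200000) = -297/1280000 m
Superposition: y = Σ y_i = -42007/19200000 m ≈ -0.002188 m

y(3) = -42007/19200000 m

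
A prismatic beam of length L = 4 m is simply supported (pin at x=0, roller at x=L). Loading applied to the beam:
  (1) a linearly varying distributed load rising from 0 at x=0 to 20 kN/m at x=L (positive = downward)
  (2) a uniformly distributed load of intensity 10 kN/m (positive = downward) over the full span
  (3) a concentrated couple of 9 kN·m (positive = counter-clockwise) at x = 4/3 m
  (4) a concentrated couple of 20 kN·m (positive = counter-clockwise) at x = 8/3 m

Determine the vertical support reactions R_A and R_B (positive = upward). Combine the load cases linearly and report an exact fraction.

R_A = 487/12 kN, R_B = 473/12 kN

Load 1 — triangular load w₀=20 kN/m (0→w₀ over full span):
  R_A = w₀L/6 = 20·4/6 = 40/3 kN
  R_B = w₀L/3 = 20·4/3 = 80/3 kN
Load 2 — uniform load w=10 kN/m over full span:
  R_A = wL/2 = 10·4/2 = 20 kN
  R_B = wL/2 = 10·4/2 = 20 kN
Load 3 — applied couple M₀=9 kN·m at a=4/3 m (b=L-a=8/3):
  R_A = M₀/L = 9/4 kN
  R_B = -M₀/L = -9/4 kN
Load 4 — applied couple M₀=20 kN·m at a=8/3 m (b=L-a=4/3):
  R_A = M₀/L = 20/4 = 5 kN
  R_B = -M₀/L = -20/4 = -5 kN
Superposition: R_A = 487/12 kN, R_B = 473/12 kN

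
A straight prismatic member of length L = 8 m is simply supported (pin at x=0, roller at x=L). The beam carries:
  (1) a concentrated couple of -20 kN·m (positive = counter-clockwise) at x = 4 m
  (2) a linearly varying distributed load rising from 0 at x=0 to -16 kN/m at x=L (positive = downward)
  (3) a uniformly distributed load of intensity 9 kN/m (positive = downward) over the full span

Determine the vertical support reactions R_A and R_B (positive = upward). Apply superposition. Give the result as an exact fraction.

Load 1 — applied couple M₀=-20 kN·m at a=4 m (b=L-a=4):
  R_A = M₀/L = (-20)/8 = -5/2 kN
  R_B = -M₀/L = -(-20)/8 = 5/2 kN
Load 2 — triangular load w₀=-16 kN/m (0→w₀ over full span):
  R_A = w₀L/6 = (-16)·8/6 = -64/3 kN
  R_B = w₀L/3 = (-16)·8/3 = -128/3 kN
Load 3 — uniform load w=9 kN/m over full span:
  R_A = wL/2 = 9·8/2 = 36 kN
  R_B = wL/2 = 9·8/2 = 36 kN
Superposition: R_A = 73/6 kN, R_B = -25/6 kN

R_A = 73/6 kN, R_B = -25/6 kN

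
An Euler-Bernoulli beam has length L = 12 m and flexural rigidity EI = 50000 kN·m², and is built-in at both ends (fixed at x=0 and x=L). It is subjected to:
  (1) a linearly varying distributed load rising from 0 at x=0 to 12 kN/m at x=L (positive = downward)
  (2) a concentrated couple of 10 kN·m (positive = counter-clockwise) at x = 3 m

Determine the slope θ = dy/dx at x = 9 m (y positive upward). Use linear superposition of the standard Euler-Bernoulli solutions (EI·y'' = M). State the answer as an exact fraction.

Load 1 — triangular load w₀=12 kN/m (0→w₀ over full span):
  θ_1 = -w₀(2x(L-x)(L-2x)(x+2L)+x²(L-x)²)/(120LEI) = -12·(2·9·(12-9)·(12-2·9)·(9+2·12)+9²·(12-9)²)/(120·12·50000) = 3321/2000000 rad
Load 2 — applied couple M₀=10 kN·m at a=3 m (b=L-a=9):
  θ_2 = (R_Ax²/2 - M_Ax - M₀(x-a))/EI  [x>a] with R_A=15/16, M_A=-15/8 = ((15/16)·9²/2 - (-15/8)·9 - 10·(9-3))/50000 = -33/320000 rad
Superposition: θ = Σ θ_i = 12459/8000000 rad ≈ 0.001557 rad

θ(9) = 12459/8000000 rad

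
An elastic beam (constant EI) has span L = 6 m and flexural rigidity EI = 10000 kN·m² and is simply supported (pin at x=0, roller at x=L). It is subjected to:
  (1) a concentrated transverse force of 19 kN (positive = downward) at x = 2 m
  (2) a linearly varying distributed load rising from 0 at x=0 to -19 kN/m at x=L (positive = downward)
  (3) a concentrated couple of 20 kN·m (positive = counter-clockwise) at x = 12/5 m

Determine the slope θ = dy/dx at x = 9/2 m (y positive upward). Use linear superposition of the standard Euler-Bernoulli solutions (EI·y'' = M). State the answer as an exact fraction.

θ(9/2) = -443137/115200000 rad

Load 1 — point force P=19 kN at a=2 m (b=L-a=4):
  θ_1 = -Pa(2L²-6Lx+3x²+a²)/(6LEI)  [x>a] = -19·2·(2·6²-6·6·(9/2)+3·(9/2)²+2²)/(6·6·10000) = 1919/720000 rad
Load 2 — triangular load w₀=-19 kN/m (0→w₀ over full span):
  θ_2 = -w₀(7L⁴-30L²x²+15x⁴)/(360LEI) = -(-19)·(7·6⁴-30·6²·(9/2)²+15·(9/2)⁴)/(360·6·10000) = -74841/12800000 rad
Load 3 — applied couple M₀=20 kN·m at a=12/5 m (b=L-a=18/5):
  θ_3 = (M₀x²/(2L)-M₀(x-a)+C₁)/EI  [x>a] with C₁=M₀(3b²-L²)/(6L)=8/5 = (20·(9/2)²/(2·6)-20·((9/2)-(12/5))+(8/5))/10000 = -133/200000 rad
Superposition: θ = Σ θ_i = -443137/115200000 rad ≈ -0.003847 rad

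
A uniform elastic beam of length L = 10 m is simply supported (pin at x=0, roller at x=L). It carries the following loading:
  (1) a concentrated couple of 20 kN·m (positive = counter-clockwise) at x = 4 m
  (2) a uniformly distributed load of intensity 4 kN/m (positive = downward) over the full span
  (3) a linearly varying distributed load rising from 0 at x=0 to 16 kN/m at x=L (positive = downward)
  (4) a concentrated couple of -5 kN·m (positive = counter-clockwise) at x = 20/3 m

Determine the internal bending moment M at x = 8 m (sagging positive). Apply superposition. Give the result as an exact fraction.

M(8) = 529/5 kN·m

Load 1 — applied couple M₀=20 kN·m at a=4 m (b=L-a=6):
  M_1 = M₀x/L - M₀  [x>a] = 20·8/10 - 20 = -4 kN·m
Load 2 — uniform load w=4 kN/m over full span:
  M_2 = wx(L-x)/2 = 4·8·(10-8)/2 = 32 kN·m
Load 3 — triangular load w₀=16 kN/m (0→w₀ over full span):
  M_3 = w₀Lx/6 - w₀x³/(6L) = 16·10·8/6 - 16·8³/(6·10) = 384/5 kN·m
Load 4 — applied couple M₀=-5 kN·m at a=20/3 m (b=L-a=10/3):
  M_4 = M₀x/L - M₀  [x>a] = (-5)·8/10 - (-5) = 1 kN·m
Superposition: M = Σ M_i = 529/5 kN·m ≈ 105.800000 kN·m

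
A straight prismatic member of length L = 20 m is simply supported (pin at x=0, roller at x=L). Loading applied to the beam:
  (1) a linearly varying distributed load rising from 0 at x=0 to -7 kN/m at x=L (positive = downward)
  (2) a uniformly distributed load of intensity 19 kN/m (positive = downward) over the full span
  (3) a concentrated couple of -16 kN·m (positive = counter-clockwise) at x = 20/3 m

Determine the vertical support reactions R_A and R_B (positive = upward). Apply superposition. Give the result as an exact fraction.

Load 1 — triangular load w₀=-7 kN/m (0→w₀ over full span):
  R_A = w₀L/6 = (-7)·20/6 = -70/3 kN
  R_B = w₀L/3 = (-7)·20/3 = -140/3 kN
Load 2 — uniform load w=19 kN/m over full span:
  R_A = wL/2 = 19·20/2 = 190 kN
  R_B = wL/2 = 19·20/2 = 190 kN
Load 3 — applied couple M₀=-16 kN·m at a=20/3 m (b=L-a=40/3):
  R_A = M₀/L = (-16)/20 = -4/5 kN
  R_B = -M₀/L = -(-16)/20 = 4/5 kN
Superposition: R_A = 2488/15 kN, R_B = 2162/15 kN

R_A = 2488/15 kN, R_B = 2162/15 kN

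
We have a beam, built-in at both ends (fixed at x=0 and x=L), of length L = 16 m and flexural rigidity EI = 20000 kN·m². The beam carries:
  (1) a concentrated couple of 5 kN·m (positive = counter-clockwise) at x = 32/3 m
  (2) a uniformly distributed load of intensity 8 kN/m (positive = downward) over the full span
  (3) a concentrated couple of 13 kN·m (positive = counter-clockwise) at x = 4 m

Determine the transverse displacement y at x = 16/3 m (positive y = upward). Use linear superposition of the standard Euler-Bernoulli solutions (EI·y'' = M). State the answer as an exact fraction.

Load 1 — applied couple M₀=5 kN·m at a=32/3 m (b=L-a=16/3):
  y_1 = (R_Ax³/6 - M_Ax²/2)/EI  [x≤a] with R_A=5/12, M_A=5/3 = ((5/12)·(16/3)³/6 - (5/3)·(16/3)²/2)/20000 = -4/6075 m
Load 2 — uniform load w=8 kN/m over full span:
  y_2 = -wx²(L-x)²/(24EI) = -8·(16/3)²·(16-(16/3))²/(24·20000) = -8192/151875 m
Load 3 — applied couple M₀=13 kN·m at a=4 m (b=L-a=12):
  y_3 = (R_Ax³/6 - M_Ax²/2 - M₀(x-a)²/2)/EI  [x>a] with R_A=117/128, M_A=-39/16 = ((117/128)·(16/3)³/6 - (-39/16)·(16/3)²/2 - 13·((16/3)-4)²/2)/20000 = 13/5625 m
Superposition: y = Σ y_i = -2647/50625 m ≈ -0.052286 m

y(16/3) = -2647/50625 m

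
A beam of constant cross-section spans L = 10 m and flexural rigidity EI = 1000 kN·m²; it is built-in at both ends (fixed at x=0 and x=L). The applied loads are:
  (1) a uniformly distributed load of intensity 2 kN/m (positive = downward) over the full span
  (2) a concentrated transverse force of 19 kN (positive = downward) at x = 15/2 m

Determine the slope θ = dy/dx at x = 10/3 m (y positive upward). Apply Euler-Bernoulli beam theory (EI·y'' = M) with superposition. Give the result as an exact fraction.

θ(10/3) = -331/12960 rad

Load 1 — uniform load w=2 kN/m over full span:
  θ_1 = -wx(L-x)(L-2x)/(12EI) = -2·(10/3)·(10-(10/3))·(10-2·(10/3))/(12·1000) = -1/81 rad
Load 2 — point force P=19 kN at a=15/2 m (b=L-a=5/2):
  θ_2 = -Pb²x(2aL-(3a+b)x)/(2L³EI)  [x≤a] = -19·(5/2)²·(10/3)·(2·(15/2)·10-(3·(15/2)+(5/2))·(10/3))/(2·10³·1000) = -19/1440 rad
Superposition: θ = Σ θ_i = -331/12960 rad ≈ -0.025540 rad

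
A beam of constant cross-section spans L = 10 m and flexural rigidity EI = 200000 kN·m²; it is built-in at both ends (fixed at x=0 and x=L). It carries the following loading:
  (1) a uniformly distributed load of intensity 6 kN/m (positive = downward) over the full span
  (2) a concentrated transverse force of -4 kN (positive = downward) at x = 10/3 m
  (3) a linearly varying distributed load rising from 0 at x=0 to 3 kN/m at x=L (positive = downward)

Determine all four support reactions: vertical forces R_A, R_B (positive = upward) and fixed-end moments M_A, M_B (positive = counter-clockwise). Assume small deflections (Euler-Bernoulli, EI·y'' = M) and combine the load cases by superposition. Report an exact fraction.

Load 1 — uniform load w=6 kN/m over full span:
  R_A = wL/2 = 6·10/2 = 30 kN
  M_A = wL²/12 = 6·10²/12 = 50 kN·m
  R_B = wL/2 = 6·10/2 = 30 kN
  M_B = -wL²/12 = -6·10²/12 = -50 kN·m
Load 2 — point force P=-4 kN at a=10/3 m (b=L-a=20/3):
  R_A = Pb²(3a+b)/L³ = (-4)·(20/3)²·(3·(10/3)+(20/3))/10³ = -80/27 kN
  M_A = Pab²/L² = (-4)·(10/3)·(20/3)²/10² = -160/27 kN·m
  R_B = Pa²(a+3b)/L³ = (-4)·(10/3)²·((10/3)+3·(20/3))/10³ = -28/27 kN
  M_B = -Pa²b/L² = -(-4)·(10/3)²·(20/3)/10² = 80/27 kN·m
Load 3 — triangular load w₀=3 kN/m (0→w₀ over full span):
  R_A = 3w₀L/20 = 3·3·10/20 = 9/2 kN
  M_A = w₀L²/30 = 3·10²/30 = 10 kN·m
  R_B = 7w₀L/20 = 7·3·10/20 = 21/2 kN
  M_B = -w₀L²/20 = -3·10²/20 = -15 kN·m
Superposition: R_A = 1703/54 kN, M_A = 1460/27 kN·m, R_B = 2131/54 kN, M_B = -1675/27 kN·m

R_A = 1703/54 kN, M_A = 1460/27 kN·m, R_B = 2131/54 kN, M_B = -1675/27 kN·m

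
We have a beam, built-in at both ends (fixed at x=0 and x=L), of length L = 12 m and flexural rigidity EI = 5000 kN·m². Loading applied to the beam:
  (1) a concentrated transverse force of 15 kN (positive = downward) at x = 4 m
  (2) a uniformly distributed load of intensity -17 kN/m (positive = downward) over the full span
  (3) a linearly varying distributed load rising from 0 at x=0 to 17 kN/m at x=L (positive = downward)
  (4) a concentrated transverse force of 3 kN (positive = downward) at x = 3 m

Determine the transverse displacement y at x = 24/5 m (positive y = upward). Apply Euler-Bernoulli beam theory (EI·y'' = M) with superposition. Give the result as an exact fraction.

y(24/5) = 10052343/156250000 m

Load 1 — point force P=15 kN at a=4 m (b=L-a=8):
  y_1 = -Pa²(L-x)²(3bL-(3b+a)(L-x))/(6L³EI)  [x>a] = -15·4²·(12-(24/5))²·(3·8·12-(3·8+4)·(12-(24/5)))/(6·12³·5000) = -324/15625 m
Load 2 — uniform load w=-17 kN/m over full span:
  y_2 = -wx²(L-x)²/(24EI) = -(-17)·(24/5)²·(12-(24/5))²/(24·5000) = 66096/390625 m
Load 3 — triangular load w₀=17 kN/m (0→w₀ over full span):
  y_3 = -w₀x²(L-x)²(x+2L)/(120LEI) = -17·(24/5)²·(12-(24/5))²·((24/5)+2·12)/(120·12·5000) = -793152/9765625 m
Load 4 — point force P=3 kN at a=3 m (b=L-a=9):
  y_4 = -Pa²(L-x)²(3bL-(3b+a)(L-x))/(6L³EI)  [x>a] = -3·3²·(12-(24/5))²·(3·9·12-(3·9+3)·(12-(24/5)))/(6·12³·5000) = -729/250000 m
Superposition: y = Σ y_i = 10052343/156250000 m ≈ 0.064335 m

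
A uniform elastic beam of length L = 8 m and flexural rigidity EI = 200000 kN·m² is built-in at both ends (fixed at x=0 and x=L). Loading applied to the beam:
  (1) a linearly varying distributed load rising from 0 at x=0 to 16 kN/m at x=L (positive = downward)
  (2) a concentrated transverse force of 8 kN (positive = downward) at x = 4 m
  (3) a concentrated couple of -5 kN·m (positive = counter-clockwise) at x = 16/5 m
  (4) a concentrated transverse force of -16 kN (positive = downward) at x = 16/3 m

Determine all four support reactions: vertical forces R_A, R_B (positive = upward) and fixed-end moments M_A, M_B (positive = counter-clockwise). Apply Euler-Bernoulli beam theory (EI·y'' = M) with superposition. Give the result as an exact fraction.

Load 1 — triangular load w₀=16 kN/m (0→w₀ over full span):
  R_A = 3w₀L/20 = 3·16·8/20 = 96/5 kN
  M_A = w₀L²/30 = 16·8²/30 = 512/15 kN·m
  R_B = 7w₀L/20 = 7·16·8/20 = 224/5 kN
  M_B = -w₀L²/20 = -16·8²/20 = -256/5 kN·m
Load 2 — point force P=8 kN at a=4 m (b=L-a=4):
  R_A = Pb²(3a+b)/L³ = 8·4²·(3·4+4)/8³ = 4 kN
  M_A = Pab²/L² = 8·4·4²/8² = 8 kN·m
  R_B = Pa²(a+3b)/L³ = 8·4²·(4+3·4)/8³ = 4 kN
  M_B = -Pa²b/L² = -8·4²·4/8² = -8 kN·m
Load 3 — applied couple M₀=-5 kN·m at a=16/5 m (b=L-a=24/5):
  R_A = 6M₀ab/L³ = 6·(-5)·(16/5)·(24/5)/8³ = -9/10 kN
  M_A = M₀b(2a-b)/L² = (-5)·(24/5)·(2·(16/5)-(24/5))/8² = -3/5 kN·m
  R_B = -6M₀ab/L³ = -6·(-5)·(16/5)·(24/5)/8³ = 9/10 kN
  M_B = M₀a(2b-a)/L² = (-5)·(16/5)·(2·(24/5)-(16/5))/8² = -8/5 kN·m
Load 4 — point force P=-16 kN at a=16/3 m (b=L-a=8/3):
  R_A = Pb²(3a+b)/L³ = (-16)·(8/3)²·(3·(16/3)+(8/3))/8³ = -112/27 kN
  M_A = Pab²/L² = (-16)·(16/3)·(8/3)²/8² = -256/27 kN·m
  R_B = Pa²(a+3b)/L³ = (-16)·(16/3)²·((16/3)+3·(8/3))/8³ = -320/27 kN
  M_B = -Pa²b/L² = -(-16)·(16/3)²·(8/3)/8² = 512/27 kN·m
Superposition: R_A = 4901/270 kN, M_A = 4327/135 kN·m, R_B = 10219/270 kN, M_B = -5648/135 kN·m

R_A = 4901/270 kN, M_A = 4327/135 kN·m, R_B = 10219/270 kN, M_B = -5648/135 kN·m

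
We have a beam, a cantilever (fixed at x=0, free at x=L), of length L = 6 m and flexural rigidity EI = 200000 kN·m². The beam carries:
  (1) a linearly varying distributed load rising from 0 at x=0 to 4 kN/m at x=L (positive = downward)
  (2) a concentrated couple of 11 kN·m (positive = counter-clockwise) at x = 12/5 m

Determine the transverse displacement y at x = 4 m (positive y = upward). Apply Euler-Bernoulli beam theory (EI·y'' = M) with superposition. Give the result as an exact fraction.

y(4) = -5281/5625000 m

Load 1 — triangular load w₀=4 kN/m (0→w₀ over full span):
  y_1 = (w₀Lx³/12-w₀L²x²/6-w₀x⁵/(120L))/EI = (4·6·4³/12-4·6²·4²/6-4·4⁵/(120·6))/200000 = -184/140625 m
Load 2 — applied couple M₀=11 kN·m at a=12/5 m (b=L-a=18/5):
  y_2 = M₀a(2x-a)/(2EI)  [x>a] = 11·(12/5)·(2·4-(12/5))/(2·200000) = 231/625000 m
Superposition: y = Σ y_i = -5281/5625000 m ≈ -0.000939 m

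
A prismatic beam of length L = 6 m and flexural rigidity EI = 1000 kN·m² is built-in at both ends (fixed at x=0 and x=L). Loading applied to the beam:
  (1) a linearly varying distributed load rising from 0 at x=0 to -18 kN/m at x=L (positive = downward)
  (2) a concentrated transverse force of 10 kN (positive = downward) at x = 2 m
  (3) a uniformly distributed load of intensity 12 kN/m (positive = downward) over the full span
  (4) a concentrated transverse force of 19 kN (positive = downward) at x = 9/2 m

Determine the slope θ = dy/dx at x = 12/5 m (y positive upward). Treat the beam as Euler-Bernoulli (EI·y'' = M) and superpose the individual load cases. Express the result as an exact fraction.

Load 1 — triangular load w₀=-18 kN/m (0→w₀ over full span):
  θ_1 = -w₀(2x(L-x)(L-2x)(x+2L)+x²(L-x)²)/(120LEI) = -(-18)·(2·(12/5)·(6-(12/5))·(6-2·(12/5))·((12/5)+2·6)+(12/5)²·(6-(12/5))²)/(120·6·1000) = 729/78125 rad
Load 2 — point force P=10 kN at a=2 m (b=L-a=4):
  θ_2 = Pa²(L-x)(2bL-(3b+a)(L-x))/(2L³EI)  [x>a] = 10·2²·(6-(12/5))·(2·4·6-(3·4+2)·(6-(12/5)))/(2·6³·1000) = -1/1250 rad
Load 3 — uniform load w=12 kN/m over full span:
  θ_3 = -wx(L-x)(L-2x)/(12EI) = -12·(12/5)·(6-(12/5))·(6-2·(12/5))/(12·1000) = -162/15625 rad
Load 4 — point force P=19 kN at a=9/2 m (b=L-a=3/2):
  θ_4 = -Pb²x(2aL-(3a+b)x)/(2L³EI)  [x≤a] = -19·(3/2)²·(12/5)·(2·(9/2)·6-(3·(9/2)+(3/2))·(12/5))/(2·6³·1000) = -171/40000 rad
Superposition: θ = Σ θ_i = -30559/5000000 rad ≈ -0.006112 rad

θ(12/5) = -30559/5000000 rad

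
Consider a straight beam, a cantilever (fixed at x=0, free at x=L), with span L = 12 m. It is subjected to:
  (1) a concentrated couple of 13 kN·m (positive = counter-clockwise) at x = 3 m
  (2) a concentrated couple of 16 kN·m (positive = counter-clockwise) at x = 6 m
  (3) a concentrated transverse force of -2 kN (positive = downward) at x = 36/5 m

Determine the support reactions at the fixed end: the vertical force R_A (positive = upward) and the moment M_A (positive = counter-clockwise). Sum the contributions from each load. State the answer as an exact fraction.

Load 1 — applied couple M₀=13 kN·m at a=3 m (b=L-a=9):
  R_A = 0 kN
  M_A = -M₀ = -13 kN·m
Load 2 — applied couple M₀=16 kN·m at a=6 m (b=L-a=6):
  R_A = 0 kN
  M_A = -M₀ = -16 kN·m
Load 3 — point force P=-2 kN at a=36/5 m (b=L-a=24/5):
  R_A = P = (-2) = -2 kN
  M_A = Pa = (-2)·(36/5) = -72/5 kN·m
Superposition: R_A = -2 kN, M_A = -217/5 kN·m

R_A = -2 kN, M_A = -217/5 kN·m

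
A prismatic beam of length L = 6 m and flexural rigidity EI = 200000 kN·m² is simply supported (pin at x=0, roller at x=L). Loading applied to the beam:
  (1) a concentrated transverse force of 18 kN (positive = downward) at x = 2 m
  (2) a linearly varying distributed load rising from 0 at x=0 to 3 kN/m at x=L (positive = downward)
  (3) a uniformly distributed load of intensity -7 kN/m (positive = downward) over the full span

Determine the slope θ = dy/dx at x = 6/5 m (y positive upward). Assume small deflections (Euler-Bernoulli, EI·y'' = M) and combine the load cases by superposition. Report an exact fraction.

Load 1 — point force P=18 kN at a=2 m (b=L-a=4):
  θ_1 = -Pb(L²-b²-3x²)/(6LEI)  [x≤a] = -18·4·(6²-4²-3·(6/5)²)/(6·6·200000) = -49/312500 rad
Load 2 — triangular load w₀=3 kN/m (0→w₀ over full span):
  θ_2 = -w₀(7L⁴-30L²x²+15x⁴)/(360LEI) = -3·(7·6⁴-30·6²·(6/5)²+15·(6/5)⁴)/(360·6·200000) = -819/15625000 rad
Load 3 — uniform load w=-7 kN/m over full span:
  θ_3 = -w(L³-6Lx²+4x³)/(24EI) = -(-7)·(6³-6·6·(6/5)²+4·(6/5)³)/(24·200000) = 6237/25000000 rad
Superposition: θ = Σ θ_i = 5033/125000000 rad ≈ 0.000040 rad

θ(6/5) = 5033/125000000 rad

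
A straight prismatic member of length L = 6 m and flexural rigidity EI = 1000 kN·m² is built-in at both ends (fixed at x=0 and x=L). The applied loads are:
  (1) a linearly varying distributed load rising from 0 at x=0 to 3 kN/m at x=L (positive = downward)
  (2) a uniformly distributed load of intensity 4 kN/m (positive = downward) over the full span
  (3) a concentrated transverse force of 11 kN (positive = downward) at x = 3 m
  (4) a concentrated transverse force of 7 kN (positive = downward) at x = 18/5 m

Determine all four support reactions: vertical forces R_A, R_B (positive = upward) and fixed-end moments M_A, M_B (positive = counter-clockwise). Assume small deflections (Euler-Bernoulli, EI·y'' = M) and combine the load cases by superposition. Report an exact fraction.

R_A = 2833/125 kN, M_A = 13941/500 kN·m, R_B = 3542/125 kN, M_B = -15849/500 kN·m

Load 1 — triangular load w₀=3 kN/m (0→w₀ over full span):
  R_A = 3w₀L/20 = 3·3·6/20 = 27/10 kN
  M_A = w₀L²/30 = 3·6²/30 = 18/5 kN·m
  R_B = 7w₀L/20 = 7·3·6/20 = 63/10 kN
  M_B = -w₀L²/20 = -3·6²/20 = -27/5 kN·m
Load 2 — uniform load w=4 kN/m over full span:
  R_A = wL/2 = 4·6/2 = 12 kN
  M_A = wL²/12 = 4·6²/12 = 12 kN·m
  R_B = wL/2 = 4·6/2 = 12 kN
  M_B = -wL²/12 = -4·6²/12 = -12 kN·m
Load 3 — point force P=11 kN at a=3 m (b=L-a=3):
  R_A = Pb²(3a+b)/L³ = 11·3²·(3·3+3)/6³ = 11/2 kN
  M_A = Pab²/L² = 11·3·3²/6² = 33/4 kN·m
  R_B = Pa²(a+3b)/L³ = 11·3²·(3+3·3)/6³ = 11/2 kN
  M_B = -Pa²b/L² = -11·3²·3/6² = -33/4 kN·m
Load 4 — point force P=7 kN at a=18/5 m (b=L-a=12/5):
  R_A = Pb²(3a+b)/L³ = 7·(12/5)²·(3·(18/5)+(12/5))/6³ = 308/125 kN
  M_A = Pab²/L² = 7·(18/5)·(12/5)²/6² = 504/125 kN·m
  R_B = Pa²(a+3b)/L³ = 7·(18/5)²·((18/5)+3·(12/5))/6³ = 567/125 kN
  M_B = -Pa²b/L² = -7·(18/5)²·(12/5)/6² = -756/125 kN·m
Superposition: R_A = 2833/125 kN, M_A = 13941/500 kN·m, R_B = 3542/125 kN, M_B = -15849/500 kN·m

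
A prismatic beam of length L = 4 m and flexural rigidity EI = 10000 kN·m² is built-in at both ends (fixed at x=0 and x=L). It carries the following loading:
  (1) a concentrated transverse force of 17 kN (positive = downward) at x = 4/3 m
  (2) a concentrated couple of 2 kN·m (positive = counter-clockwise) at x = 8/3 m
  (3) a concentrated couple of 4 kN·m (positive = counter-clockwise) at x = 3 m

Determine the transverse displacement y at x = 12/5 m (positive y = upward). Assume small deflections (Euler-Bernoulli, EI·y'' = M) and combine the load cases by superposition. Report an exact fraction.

Load 1 — point force P=17 kN at a=4/3 m (b=L-a=8/3):
  y_1 = -Pa²(L-x)²(3bL-(3b+a)(L-x))/(6L³EI)  [x>a] = -17·(4/3)²·(4-(12/5))²·(3·(8/3)·4-(3·(8/3)+(4/3))·(4-(12/5)))/(6·4³·10000) = -2176/6328125 m
Load 2 — applied couple M₀=2 kN·m at a=8/3 m (b=L-a=4/3):
  y_2 = (R_Ax³/6 - M_Ax²/2)/EI  [x≤a] with R_A=2/3, M_A=2/3 = ((2/3)·(12/5)³/6 - (2/3)·(12/5)²/2)/10000 = -3/78125 m
Load 3 — applied couple M₀=4 kN·m at a=3 m (b=L-a=1):
  y_3 = (R_Ax³/6 - M_Ax²/2)/EI  [x≤a] with R_A=9/8, M_A=5/4 = ((9/8)·(12/5)³/6 - (5/4)·(12/5)²/2)/10000 = -63/625000 m
Superposition: y = Σ y_i = -4891/10125000 m ≈ -0.000483 m

y(12/5) = -4891/10125000 m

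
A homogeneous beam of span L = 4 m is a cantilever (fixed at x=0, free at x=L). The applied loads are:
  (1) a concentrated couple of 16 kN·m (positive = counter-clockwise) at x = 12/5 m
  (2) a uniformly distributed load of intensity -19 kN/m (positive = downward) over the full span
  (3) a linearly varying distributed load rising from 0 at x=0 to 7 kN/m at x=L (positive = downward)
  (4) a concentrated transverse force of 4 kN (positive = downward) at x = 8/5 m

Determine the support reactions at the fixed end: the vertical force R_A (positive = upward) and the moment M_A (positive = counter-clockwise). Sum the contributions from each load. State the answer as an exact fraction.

Load 1 — applied couple M₀=16 kN·m at a=12/5 m (b=L-a=8/5):
  R_A = 0 kN
  M_A = -M₀ = -16 kN·m
Load 2 — uniform load w=-19 kN/m over full span:
  R_A = wL = (-19)·4 = -76 kN
  M_A = wL²/2 = (-19)·4²/2 = -152 kN·m
Load 3 — triangular load w₀=7 kN/m (0→w₀ over full span):
  R_A = w₀L/2 = 7·4/2 = 14 kN
  M_A = w₀L²/3 = 7·4²/3 = 112/3 kN·m
Load 4 — point force P=4 kN at a=8/5 m (b=L-a=12/5):
  R_A = P = 4 kN
  M_A = Pa = 4·(8/5) = 32/5 kN·m
Superposition: R_A = -58 kN, M_A = -1864/15 kN·m

R_A = -58 kN, M_A = -1864/15 kN·m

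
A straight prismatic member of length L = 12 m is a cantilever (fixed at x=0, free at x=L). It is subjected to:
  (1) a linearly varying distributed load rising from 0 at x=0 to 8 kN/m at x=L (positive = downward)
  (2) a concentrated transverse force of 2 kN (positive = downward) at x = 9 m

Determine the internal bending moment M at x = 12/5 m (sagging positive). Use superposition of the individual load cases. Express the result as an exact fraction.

Load 1 — triangular load w₀=8 kN/m (0→w₀ over full span):
  M_1 = w₀Lx/2 - w₀L²/3 - w₀x³/(6L) = 8·12·(12/5)/2 - 8·12²/3 - 8·(12/5)³/(6·12) = -33792/125 kN·m
Load 2 — point force P=2 kN at a=9 m (b=L-a=3):
  M_2 = -P(a-x)  [x≤a] = -2·(9-(12/5)) = -66/5 kN·m
Superposition: M = Σ M_i = -35442/125 kN·m ≈ -283.536000 kN·m

M(12/5) = -35442/125 kN·m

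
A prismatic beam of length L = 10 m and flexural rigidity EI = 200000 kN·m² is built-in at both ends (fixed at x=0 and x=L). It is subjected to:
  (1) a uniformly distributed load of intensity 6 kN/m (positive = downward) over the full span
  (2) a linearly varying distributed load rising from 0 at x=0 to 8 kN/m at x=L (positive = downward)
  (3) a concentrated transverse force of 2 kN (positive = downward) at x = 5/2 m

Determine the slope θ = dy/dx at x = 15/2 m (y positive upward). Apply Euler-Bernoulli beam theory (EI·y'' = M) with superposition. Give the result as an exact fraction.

θ(15/2) = 411/1024000 rad

Load 1 — uniform load w=6 kN/m over full span:
  θ_1 = -wx(L-x)(L-2x)/(12EI) = -6·(15/2)·(10-(15/2))·(10-2·(15/2))/(12·200000) = 3/12800 rad
Load 2 — triangular load w₀=8 kN/m (0→w₀ over full span):
  θ_2 = -w₀(2x(L-x)(L-2x)(x+2L)+x²(L-x)²)/(120LEI) = -8·(2·(15/2)·(10-(15/2))·(10-2·(15/2))·((15/2)+2·10)+(15/2)²·(10-(15/2))²)/(120·10·200000) = 41/256000 rad
Load 3 — point force P=2 kN at a=5/2 m (b=L-a=15/2):
  θ_3 = Pa²(L-x)(2bL-(3b+a)(L-x))/(2L³EI)  [x>a] = 2·(5/2)²·(10-(15/2))·(2·(15/2)·10-(3·(15/2)+(5/2))·(10-(15/2)))/(2·10³·200000) = 7/1024000 rad
Superposition: θ = Σ θ_i = 411/1024000 rad ≈ 0.000401 rad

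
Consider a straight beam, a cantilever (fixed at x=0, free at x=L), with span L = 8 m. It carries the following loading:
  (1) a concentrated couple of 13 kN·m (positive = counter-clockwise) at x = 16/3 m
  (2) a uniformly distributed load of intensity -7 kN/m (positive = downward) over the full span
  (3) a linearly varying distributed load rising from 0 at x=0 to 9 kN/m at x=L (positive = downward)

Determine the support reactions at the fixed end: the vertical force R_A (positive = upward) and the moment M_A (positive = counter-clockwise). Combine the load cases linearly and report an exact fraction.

Load 1 — applied couple M₀=13 kN·m at a=16/3 m (b=L-a=8/3):
  R_A = 0 kN
  M_A = -M₀ = -13 kN·m
Load 2 — uniform load w=-7 kN/m over full span:
  R_A = wL = (-7)·8 = -56 kN
  M_A = wL²/2 = (-7)·8²/2 = -224 kN·m
Load 3 — triangular load w₀=9 kN/m (0→w₀ over full span):
  R_A = w₀L/2 = 9·8/2 = 36 kN
  M_A = w₀L²/3 = 9·8²/3 = 192 kN·m
Superposition: R_A = -20 kN, M_A = -45 kN·m

R_A = -20 kN, M_A = -45 kN·m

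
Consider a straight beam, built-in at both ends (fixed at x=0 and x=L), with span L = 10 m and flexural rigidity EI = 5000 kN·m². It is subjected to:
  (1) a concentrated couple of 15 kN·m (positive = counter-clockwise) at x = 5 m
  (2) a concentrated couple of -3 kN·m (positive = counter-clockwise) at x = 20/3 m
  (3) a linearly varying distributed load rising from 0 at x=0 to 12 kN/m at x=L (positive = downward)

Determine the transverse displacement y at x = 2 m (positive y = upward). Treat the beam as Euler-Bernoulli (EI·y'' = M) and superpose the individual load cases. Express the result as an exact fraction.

y(2) = -8903/750000 m

Load 1 — applied couple M₀=15 kN·m at a=5 m (b=L-a=5):
  y_1 = (R_Ax³/6 - M_Ax²/2)/EI  [x≤a] with R_A=9/4, M_A=15/4 = ((9/4)·2³/6 - (15/4)·2²/2)/5000 = -9/10000 m
Load 2 — applied couple M₀=-3 kN·m at a=20/3 m (b=L-a=10/3):
  y_2 = (R_Ax³/6 - M_Ax²/2)/EI  [x≤a] with R_A=-2/5, M_A=-1 = ((-2/5)·2³/6 - (-1)·2²/2)/5000 = 11/37500 m
Load 3 — triangular load w₀=12 kN/m (0→w₀ over full span):
  y_3 = -w₀x²(L-x)²(x+2L)/(120LEI) = -12·2²·(10-2)²·(2+2·10)/(120·10·5000) = -176/15625 m
Superposition: y = Σ y_i = -8903/750000 m ≈ -0.011871 m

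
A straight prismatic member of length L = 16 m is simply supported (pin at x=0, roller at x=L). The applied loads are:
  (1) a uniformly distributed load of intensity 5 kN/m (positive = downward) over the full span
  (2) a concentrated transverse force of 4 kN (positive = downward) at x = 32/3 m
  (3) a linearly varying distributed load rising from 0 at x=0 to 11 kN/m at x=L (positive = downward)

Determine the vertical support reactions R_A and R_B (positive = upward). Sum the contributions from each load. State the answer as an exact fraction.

Load 1 — uniform load w=5 kN/m over full span:
  R_A = wL/2 = 5·16/2 = 40 kN
  R_B = wL/2 = 5·16/2 = 40 kN
Load 2 — point force P=4 kN at a=32/3 m (b=L-a=16/3):
  R_A = Pb/L = 4·(16/3)/16 = 4/3 kN
  R_B = Pa/L = 4·(32/3)/16 = 8/3 kN
Load 3 — triangular load w₀=11 kN/m (0→w₀ over full span):
  R_A = w₀L/6 = 11·16/6 = 88/3 kN
  R_B = w₀L/3 = 11·16/3 = 176/3 kN
Superposition: R_A = 212/3 kN, R_B = 304/3 kN

R_A = 212/3 kN, R_B = 304/3 kN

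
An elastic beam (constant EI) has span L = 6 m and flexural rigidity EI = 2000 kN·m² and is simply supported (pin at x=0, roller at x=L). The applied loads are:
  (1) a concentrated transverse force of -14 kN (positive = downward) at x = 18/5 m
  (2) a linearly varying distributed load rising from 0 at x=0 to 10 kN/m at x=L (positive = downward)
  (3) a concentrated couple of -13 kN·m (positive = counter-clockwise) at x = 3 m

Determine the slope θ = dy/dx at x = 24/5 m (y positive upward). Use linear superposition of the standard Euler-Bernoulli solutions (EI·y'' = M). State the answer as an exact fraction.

θ(24/5) = 5909/1000000 rad

Load 1 — point force P=-14 kN at a=18/5 m (b=L-a=12/5):
  θ_1 = -Pa(2L²-6Lx+3x²+a²)/(6LEI)  [x>a] = -(-14)·(18/5)·(2·6²-6·6·(24/5)+3·(24/5)²+(18/5)²)/(6·6·2000) = -819/62500 rad
Load 2 — triangular load w₀=10 kN/m (0→w₀ over full span):
  θ_2 = -w₀(7L⁴-30L²x²+15x⁴)/(360LEI) = -10·(7·6⁴-30·6²·(24/5)²+15·(24/5)⁴)/(360·6·2000) = 2271/125000 rad
Load 3 — applied couple M₀=-13 kN·m at a=3 m (b=L-a=3):
  θ_3 = (M₀x²/(2L)-M₀(x-a)+C₁)/EI  [x>a] with C₁=M₀(3b²-L²)/(6L)=13/4 = ((-13)·(24/5)²/(2·6)-(-13)·((24/5)-3)+(13/4))/2000 = 169/200000 rad
Superposition: θ = Σ θ_i = 5909/1000000 rad ≈ 0.005909 rad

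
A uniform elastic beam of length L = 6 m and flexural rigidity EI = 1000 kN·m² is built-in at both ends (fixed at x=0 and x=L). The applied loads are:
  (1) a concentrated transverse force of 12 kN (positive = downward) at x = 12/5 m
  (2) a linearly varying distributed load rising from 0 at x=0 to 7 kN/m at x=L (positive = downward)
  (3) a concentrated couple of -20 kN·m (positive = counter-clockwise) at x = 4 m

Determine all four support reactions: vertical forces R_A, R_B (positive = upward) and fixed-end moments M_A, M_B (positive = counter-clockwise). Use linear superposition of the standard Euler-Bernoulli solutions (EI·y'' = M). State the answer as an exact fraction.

R_A = 21671/2250 kN, M_A = 4538/375 kN·m, R_B = 52579/2250 kN, M_B = -2439/125 kN·m

Load 1 — point force P=12 kN at a=12/5 m (b=L-a=18/5):
  R_A = Pb²(3a+b)/L³ = 12·(18/5)²·(3·(12/5)+(18/5))/6³ = 972/125 kN
  M_A = Pab²/L² = 12·(12/5)·(18/5)²/6² = 1296/125 kN·m
  R_B = Pa²(a+3b)/L³ = 12·(12/5)²·((12/5)+3·(18/5))/6³ = 528/125 kN
  M_B = -Pa²b/L² = -12·(12/5)²·(18/5)/6² = -864/125 kN·m
Load 2 — triangular load w₀=7 kN/m (0→w₀ over full span):
  R_A = 3w₀L/20 = 3·7·6/20 = 63/10 kN
  M_A = w₀L²/30 = 7·6²/30 = 42/5 kN·m
  R_B = 7w₀L/20 = 7·7·6/20 = 147/10 kN
  M_B = -w₀L²/20 = -7·6²/20 = -63/5 kN·m
Load 3 — applied couple M₀=-20 kN·m at a=4 m (b=L-a=2):
  R_A = 6M₀ab/L³ = 6·(-20)·4·2/6³ = -40/9 kN
  M_A = M₀b(2a-b)/L² = (-20)·2·(2·4-2)/6² = -20/3 kN·m
  R_B = -6M₀ab/L³ = -6·(-20)·4·2/6³ = 40/9 kN
  M_B = M₀a(2b-a)/L² = (-20)·4·(2·2-4)/6² = 0 kN·m
Superposition: R_A = 21671/2250 kN, M_A = 4538/375 kN·m, R_B = 52579/2250 kN, M_B = -2439/125 kN·m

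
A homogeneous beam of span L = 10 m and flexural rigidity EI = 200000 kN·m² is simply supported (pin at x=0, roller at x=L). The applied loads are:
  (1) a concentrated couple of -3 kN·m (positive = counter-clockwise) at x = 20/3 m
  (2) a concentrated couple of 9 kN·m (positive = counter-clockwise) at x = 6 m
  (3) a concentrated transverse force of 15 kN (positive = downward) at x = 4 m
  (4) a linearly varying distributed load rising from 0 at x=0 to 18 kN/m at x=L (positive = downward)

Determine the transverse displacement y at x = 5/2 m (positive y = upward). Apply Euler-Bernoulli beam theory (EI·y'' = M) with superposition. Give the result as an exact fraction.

Load 1 — applied couple M₀=-3 kN·m at a=20/3 m (b=L-a=10/3):
  y_1 = (M₀x³/(6L)+C₁x)/EI  [x≤a] with C₁=M₀(3b²-L²)/(6L)=10/3 = ((-3)·(5/2)³/(6·10)+(10/3)·(5/2))/200000 = 29/768000 m
Load 2 — applied couple M₀=9 kN·m at a=6 m (b=L-a=4):
  y_2 = (M₀x³/(6L)+C₁x)/EI  [x≤a] with C₁=M₀(3b²-L²)/(6L)=-39/5 = (9·(5/2)³/(6·10)+(-39/5)·(5/2))/200000 = -549/6400000 m
Load 3 — point force P=15 kN at a=4 m (b=L-a=6):
  y_3 = -Pbx(L²-b²-x²)/(6LEI)  [x≤a] = -15·6·(5/2)·(10²-6²-(5/2)²)/(6·10·200000) = -693/640000 m
Load 4 — triangular load w₀=18 kN/m (0→w₀ over full span):
  y_4 = -w₀x(7L⁴-10L²x²+3x⁴)/(360LEI) = -18·(5/2)·(7·10⁴-10·10²·(5/2)²+3·(5/2)⁴)/(360·10·200000) = -327/81920 m
Superposition: y = Σ y_i = -786821/153600000 m ≈ -0.005123 m

y(5/2) = -786821/153600000 m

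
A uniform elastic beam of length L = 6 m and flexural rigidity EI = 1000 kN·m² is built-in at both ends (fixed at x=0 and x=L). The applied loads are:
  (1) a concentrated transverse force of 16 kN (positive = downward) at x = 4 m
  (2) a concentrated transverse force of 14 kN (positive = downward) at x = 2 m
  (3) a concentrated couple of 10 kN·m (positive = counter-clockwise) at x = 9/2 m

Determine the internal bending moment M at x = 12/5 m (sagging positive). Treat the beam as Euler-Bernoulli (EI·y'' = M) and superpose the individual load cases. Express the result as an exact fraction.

M(12/5) = 3983/360 kN·m

Load 1 — point force P=16 kN at a=4 m (b=L-a=2):
  M_1 = Pb²(3a+b)x/L³ - Pab²/L²  [x≤a] = 16·2²·(3·4+2)·(12/5)/6³ - 16·4·2²/6² = 128/45 kN·m
Load 2 — point force P=14 kN at a=2 m (b=L-a=4):
  M_2 = Pa²(a+3b)(L-x)/L³ - Pa²b/L²  [x>a] = 14·2²·(2+3·4)·(6-(12/5))/6³ - 14·2²·4/6² = 308/45 kN·m
Load 3 — applied couple M₀=10 kN·m at a=9/2 m (b=L-a=3/2):
  M_3 = R_Ax - M_A  [x≤a] with R_A=15/8, M_A=25/8 = (15/8)·(12/5) - (25/8) = 11/8 kN·m
Superposition: M = Σ M_i = 3983/360 kN·m ≈ 11.063889 kN·m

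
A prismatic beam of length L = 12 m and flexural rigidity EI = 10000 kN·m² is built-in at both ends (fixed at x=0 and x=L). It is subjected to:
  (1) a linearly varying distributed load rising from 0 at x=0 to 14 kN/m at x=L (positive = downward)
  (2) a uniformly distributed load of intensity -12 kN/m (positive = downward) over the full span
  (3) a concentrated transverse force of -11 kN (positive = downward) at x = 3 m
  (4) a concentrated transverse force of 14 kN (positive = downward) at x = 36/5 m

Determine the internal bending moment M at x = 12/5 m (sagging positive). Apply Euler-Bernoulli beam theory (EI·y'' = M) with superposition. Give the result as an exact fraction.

M(12/5) = -116613/10000 kN·m

Load 1 — triangular load w₀=14 kN/m (0→w₀ over full span):
  M_1 = 3w₀Lx/20 - w₀L²/30 - w₀x³/(6L) = 3·14·12·(12/5)/20 - 14·12²/30 - 14·(12/5)³/(6·12) = -1176/125 kN·m
Load 2 — uniform load w=-12 kN/m over full span:
  M_2 = wLx/2 - wL²/12 - wx²/2 = (-12)·12·(12/5)/2 - (-12)·12²/12 - (-12)·(12/5)²/2 = 144/25 kN·m
Load 3 — point force P=-11 kN at a=3 m (b=L-a=9):
  M_3 = Pb²(3a+b)x/L³ - Pab²/L²  [x≤a] = (-11)·9²·(3·3+9)·(12/5)/12³ - (-11)·3·9²/12² = -297/80 kN·m
Load 4 — point force P=14 kN at a=36/5 m (b=L-a=24/5):
  M_4 = Pb²(3a+b)x/L³ - Pab²/L²  [x≤a] = 14·(24/5)²·(3·(36/5)+(24/5))·(12/5)/12³ - 14·(36/5)·(24/5)²/12² = -2688/625 kN·m
Superposition: M = Σ M_i = -116613/10000 kN·m ≈ -11.661300 kN·m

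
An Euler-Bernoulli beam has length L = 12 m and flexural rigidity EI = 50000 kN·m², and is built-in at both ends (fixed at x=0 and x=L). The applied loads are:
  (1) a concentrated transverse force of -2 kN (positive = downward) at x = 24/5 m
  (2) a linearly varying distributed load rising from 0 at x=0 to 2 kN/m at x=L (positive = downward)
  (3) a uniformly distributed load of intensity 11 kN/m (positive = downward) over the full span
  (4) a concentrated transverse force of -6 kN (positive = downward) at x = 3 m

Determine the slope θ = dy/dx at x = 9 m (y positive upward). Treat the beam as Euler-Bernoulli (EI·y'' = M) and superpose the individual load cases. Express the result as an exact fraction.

θ(9) = 610749/200000000 rad

Load 1 — point force P=-2 kN at a=24/5 m (b=L-a=36/5):
  θ_1 = Pa²(L-x)(2bL-(3b+a)(L-x))/(2L³EI)  [x>a] = (-2)·(24/5)²·(12-9)·(2·(36/5)·12-(3·(36/5)+(24/5))·(12-9))/(2·12³·50000) = -117/1562500 rad
Load 2 — triangular load w₀=2 kN/m (0→w₀ over full span):
  θ_2 = -w₀(2x(L-x)(L-2x)(x+2L)+x²(L-x)²)/(120LEI) = -2·(2·9·(12-9)·(12-2·9)·(9+2·12)+9²·(12-9)²)/(120·12·50000) = 1107/4000000 rad
Load 3 — uniform load w=11 kN/m over full span:
  θ_3 = -wx(L-x)(L-2x)/(12EI) = -11·9·(12-9)·(12-2·9)/(12·50000) = 297/100000 rad
Load 4 — point force P=-6 kN at a=3 m (b=L-a=9):
  θ_4 = Pa²(L-x)(2bL-(3b+a)(L-x))/(2L³EI)  [x>a] = (-6)·3²·(12-9)·(2·9·12-(3·9+3)·(12-9))/(2·12³·50000) = -189/1600000 rad
Superposition: θ = Σ θ_i = 610749/200000000 rad ≈ 0.003054 rad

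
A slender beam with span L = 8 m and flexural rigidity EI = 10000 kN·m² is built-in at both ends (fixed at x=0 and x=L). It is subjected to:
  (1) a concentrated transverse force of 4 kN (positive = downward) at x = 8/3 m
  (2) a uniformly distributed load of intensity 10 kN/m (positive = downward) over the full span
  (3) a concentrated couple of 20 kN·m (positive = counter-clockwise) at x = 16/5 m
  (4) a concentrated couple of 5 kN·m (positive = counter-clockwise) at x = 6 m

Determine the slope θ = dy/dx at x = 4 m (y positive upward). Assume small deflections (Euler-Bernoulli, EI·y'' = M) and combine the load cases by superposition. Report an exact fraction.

θ(4) = 4061/10800000 rad

Load 1 — point force P=4 kN at a=8/3 m (b=L-a=16/3):
  θ_1 = Pa²(L-x)(2bL-(3b+a)(L-x))/(2L³EI)  [x>a] = 4·(8/3)²·(8-4)·(2·(16/3)·8-(3·(16/3)+(8/3))·(8-4))/(2·8³·10000) = 2/16875 rad
Load 2 — uniform load w=10 kN/m over full span:
  θ_2 = -wx(L-x)(L-2x)/(12EI) = -10·4·(8-4)·(8-2·4)/(12·10000) = 0 rad
Load 3 — applied couple M₀=20 kN·m at a=16/5 m (b=L-a=24/5):
  θ_3 = (R_Ax²/2 - M_Ax - M₀(x-a))/EI  [x>a] with R_A=18/5, M_A=12/5 = ((18/5)·4²/2 - (12/5)·4 - 20·(4-(16/5)))/10000 = 1/3125 rad
Load 4 — applied couple M₀=5 kN·m at a=6 m (b=L-a=2):
  θ_4 = (R_Ax²/2 - M_Ax)/EI  [x≤a] with R_A=45/64, M_A=25/16 = ((45/64)·4²/2 - (25/16)·4)/10000 = -1/16000 rad
Superposition: θ = Σ θ_i = 4061/10800000 rad ≈ 0.000376 rad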